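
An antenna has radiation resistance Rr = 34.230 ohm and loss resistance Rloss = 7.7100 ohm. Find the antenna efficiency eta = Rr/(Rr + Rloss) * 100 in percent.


eta = 34.230 / (34.230 + 7.7100) * 100 = 81.62%

81.62%


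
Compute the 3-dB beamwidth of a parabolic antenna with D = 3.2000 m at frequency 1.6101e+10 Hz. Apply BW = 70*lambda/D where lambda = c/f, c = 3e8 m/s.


lambda = c / f = 3.0000e+08 / 1.6101e+10 = 0.01863238 m
BW = 70 * 0.01863238 / 3.2000 = 0.4076 deg

0.4076 deg


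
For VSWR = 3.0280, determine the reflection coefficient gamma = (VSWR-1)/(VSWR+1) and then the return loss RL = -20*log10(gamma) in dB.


gamma = (3.0280 - 1) / (3.0280 + 1) = 0.5034757
RL = -20 * log10(0.5034757) = 5.960 dB

5.960 dB


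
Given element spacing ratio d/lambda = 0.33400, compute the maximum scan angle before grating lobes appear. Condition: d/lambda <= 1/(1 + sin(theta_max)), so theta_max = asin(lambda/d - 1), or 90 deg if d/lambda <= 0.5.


lambda/d - 1 = 1/0.33400 - 1 = 1.994012 >= 1
d/lambda <= 0.5, so the array can scan to endfire without grating lobes: theta_max = 90 deg

90 deg


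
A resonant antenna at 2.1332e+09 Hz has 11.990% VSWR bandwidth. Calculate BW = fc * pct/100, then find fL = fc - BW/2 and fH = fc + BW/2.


BW = 2.1332e+09 * 11.990/100 = 2.557707e+08 Hz
fL = 2.1332e+09 - 2.557707e+08/2 = 2.005e+09 Hz
fH = 2.1332e+09 + 2.557707e+08/2 = 2.261e+09 Hz

BW=2.558e+08 Hz, fL=2.005e+09 Hz, fH=2.261e+09 Hz


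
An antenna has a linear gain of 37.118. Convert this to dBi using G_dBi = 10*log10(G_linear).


G_dBi = 10 * log10(37.118) = 15.70 dBi

15.70 dBi


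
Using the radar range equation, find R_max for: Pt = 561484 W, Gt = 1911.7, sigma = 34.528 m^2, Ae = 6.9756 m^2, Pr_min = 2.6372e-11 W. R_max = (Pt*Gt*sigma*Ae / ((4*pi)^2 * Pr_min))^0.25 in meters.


R^4 = 561484*1911.7*34.528*6.9756 / ((4*pi)^2 * 2.6372e-11) = 6.207937e+19
R_max = 6.207937e+19^0.25 = 88764 m

88764 m


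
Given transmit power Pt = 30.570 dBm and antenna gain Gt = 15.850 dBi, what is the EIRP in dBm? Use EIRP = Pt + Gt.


EIRP = Pt + Gt = 30.570 + 15.850 = 46.42 dBm

46.42 dBm


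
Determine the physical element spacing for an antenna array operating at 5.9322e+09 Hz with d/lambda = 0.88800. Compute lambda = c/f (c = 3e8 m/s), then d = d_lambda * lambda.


lambda = c / f = 3.0000e+08 / 5.9322e+09 = 0.05057146 m
d = 0.88800 * 0.05057146 = 0.04491 m

0.04491 m


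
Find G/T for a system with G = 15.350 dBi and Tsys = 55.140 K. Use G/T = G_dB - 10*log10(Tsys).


G/T = 15.350 - 10*log10(55.140) = 15.350 - 17.41467 = -2.065 dB/K

-2.065 dB/K


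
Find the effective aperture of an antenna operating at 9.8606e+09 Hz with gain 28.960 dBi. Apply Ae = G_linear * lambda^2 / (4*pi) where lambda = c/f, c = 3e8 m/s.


lambda = c / f = 3.0000e+08 / 9.8606e+09 = 0.03042411 m
G_linear = 10^(28.960/10) = 787.0458
Ae = G_linear * lambda^2 / (4*pi) = 787.0458 * 0.03042411^2 / (4*pi) = 0.05797 m^2

0.05797 m^2


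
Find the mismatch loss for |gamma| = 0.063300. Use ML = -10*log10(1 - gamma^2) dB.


ML = -10 * log10(1 - 0.063300^2) = -10 * log10(0.99599311) = 0.01744 dB

0.01744 dB


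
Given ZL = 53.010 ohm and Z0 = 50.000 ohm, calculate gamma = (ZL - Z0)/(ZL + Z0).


gamma = (53.010 - 50.000) / (53.010 + 50.000) = 0.02922

0.02922


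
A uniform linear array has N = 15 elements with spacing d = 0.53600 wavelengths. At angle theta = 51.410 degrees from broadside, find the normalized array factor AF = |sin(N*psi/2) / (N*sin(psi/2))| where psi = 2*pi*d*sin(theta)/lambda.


psi = 2*pi*0.53600*sin(51.410 deg) = 2.632361 rad
AF = |sin(15*2.632361/2) / (15*sin(2.632361/2))| = 0.05367

0.05367


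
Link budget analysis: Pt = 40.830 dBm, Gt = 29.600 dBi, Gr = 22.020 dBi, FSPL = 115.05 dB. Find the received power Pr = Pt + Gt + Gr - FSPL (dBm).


Pr = 40.830 + 29.600 + 22.020 - 115.05 = -22.60 dBm

-22.60 dBm


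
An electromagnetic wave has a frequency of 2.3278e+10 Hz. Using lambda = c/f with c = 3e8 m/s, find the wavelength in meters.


lambda = c / f = 3.0000e+08 / 2.3278e+10 = 0.01289 m

0.01289 m


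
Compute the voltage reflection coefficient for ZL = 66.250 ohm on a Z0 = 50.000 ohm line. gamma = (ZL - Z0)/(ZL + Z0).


gamma = (66.250 - 50.000) / (66.250 + 50.000) = 0.1398

0.1398


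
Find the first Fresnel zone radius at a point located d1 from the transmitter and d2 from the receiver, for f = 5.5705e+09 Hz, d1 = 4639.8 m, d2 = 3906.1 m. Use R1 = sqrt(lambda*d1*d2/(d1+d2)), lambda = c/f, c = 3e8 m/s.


lambda = c / f = 3.0000e+08 / 5.5705e+09 = 0.05385513 m
R1 = sqrt(0.05385513 * 4639.8 * 3906.1 / (4639.8 + 3906.1)) = 10.69 m

10.69 m


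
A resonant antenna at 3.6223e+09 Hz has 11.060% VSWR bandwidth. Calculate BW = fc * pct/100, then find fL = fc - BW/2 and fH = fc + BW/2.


BW = 3.6223e+09 * 11.060/100 = 4.006264e+08 Hz
fL = 3.6223e+09 - 4.006264e+08/2 = 3.422e+09 Hz
fH = 3.6223e+09 + 4.006264e+08/2 = 3.823e+09 Hz

BW=4.006e+08 Hz, fL=3.422e+09 Hz, fH=3.823e+09 Hz


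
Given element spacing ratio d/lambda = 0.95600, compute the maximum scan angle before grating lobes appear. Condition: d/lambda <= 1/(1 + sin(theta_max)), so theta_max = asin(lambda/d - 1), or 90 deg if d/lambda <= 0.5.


lambda/d - 1 = 1/0.95600 - 1 = 0.04602510
theta_max = asin(0.04602510) = 2.638 deg

2.638 deg


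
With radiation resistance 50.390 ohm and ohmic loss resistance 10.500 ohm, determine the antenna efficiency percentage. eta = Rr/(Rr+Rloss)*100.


eta = 50.390 / (50.390 + 10.500) * 100 = 82.76%

82.76%


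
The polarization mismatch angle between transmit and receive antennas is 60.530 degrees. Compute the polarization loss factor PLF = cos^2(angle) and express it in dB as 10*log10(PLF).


PLF_linear = cos^2(60.530 deg) = 0.2420323
PLF_dB = 10 * log10(0.2420323) = -6.161 dB

-6.161 dB


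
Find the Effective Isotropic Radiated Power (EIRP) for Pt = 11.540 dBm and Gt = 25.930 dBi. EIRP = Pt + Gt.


EIRP = Pt + Gt = 11.540 + 25.930 = 37.47 dBm

37.47 dBm


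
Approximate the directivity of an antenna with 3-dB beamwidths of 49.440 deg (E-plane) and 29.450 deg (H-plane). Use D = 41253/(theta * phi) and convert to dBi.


D_linear = 41253 / (49.440 * 29.450) = 28.33295
D_dBi = 10 * log10(28.33295) = 14.52 dBi

14.52 dBi


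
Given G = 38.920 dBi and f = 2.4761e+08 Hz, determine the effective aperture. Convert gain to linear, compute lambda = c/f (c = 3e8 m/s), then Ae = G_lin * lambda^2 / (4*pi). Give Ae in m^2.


lambda = c / f = 3.0000e+08 / 2.4761e+08 = 1.211583 m
G_linear = 10^(38.920/10) = 7798.301
Ae = G_linear * lambda^2 / (4*pi) = 7798.301 * 1.211583^2 / (4*pi) = 911.0 m^2

911.0 m^2


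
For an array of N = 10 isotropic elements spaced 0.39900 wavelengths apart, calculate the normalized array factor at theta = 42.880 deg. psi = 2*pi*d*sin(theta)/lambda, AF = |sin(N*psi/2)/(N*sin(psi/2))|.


psi = 2*pi*0.39900*sin(42.880 deg) = 1.705920 rad
AF = |sin(10*1.705920/2) / (10*sin(1.705920/2))| = 0.1036

0.1036


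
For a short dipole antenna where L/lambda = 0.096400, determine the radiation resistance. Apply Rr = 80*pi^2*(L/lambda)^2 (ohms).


Rr = 80 * pi^2 * (0.096400)^2 = 80 * 9.869604 * 9.292960e-03 = 7.337 ohm

7.337 ohm


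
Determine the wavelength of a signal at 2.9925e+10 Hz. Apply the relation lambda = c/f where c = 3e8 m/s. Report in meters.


lambda = c / f = 3.0000e+08 / 2.9925e+10 = 0.01003 m

0.01003 m


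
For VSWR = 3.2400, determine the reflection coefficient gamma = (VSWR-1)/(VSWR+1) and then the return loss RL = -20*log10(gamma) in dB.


gamma = (3.2400 - 1) / (3.2400 + 1) = 0.5283019
RL = -20 * log10(0.5283019) = 5.542 dB

5.542 dB


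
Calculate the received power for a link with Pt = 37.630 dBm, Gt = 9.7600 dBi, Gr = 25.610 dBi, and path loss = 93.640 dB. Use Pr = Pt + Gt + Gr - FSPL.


Pr = 37.630 + 9.7600 + 25.610 - 93.640 = -20.64 dBm

-20.64 dBm


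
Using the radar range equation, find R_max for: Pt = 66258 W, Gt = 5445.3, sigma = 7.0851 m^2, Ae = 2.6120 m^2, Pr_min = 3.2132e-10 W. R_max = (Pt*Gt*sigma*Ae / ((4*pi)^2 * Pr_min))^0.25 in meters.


R^4 = 66258*5445.3*7.0851*2.6120 / ((4*pi)^2 * 3.2132e-10) = 1.315897e+17
R_max = 1.315897e+17^0.25 = 19046 m

19046 m


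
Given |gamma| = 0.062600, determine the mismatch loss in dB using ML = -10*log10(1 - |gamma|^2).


ML = -10 * log10(1 - 0.062600^2) = -10 * log10(0.99608124) = 0.01705 dB

0.01705 dB


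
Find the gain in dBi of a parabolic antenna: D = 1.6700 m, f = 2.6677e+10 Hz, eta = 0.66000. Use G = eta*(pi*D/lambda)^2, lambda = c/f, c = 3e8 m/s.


lambda = c / f = 3.0000e+08 / 2.6677e+10 = 0.01124564 m
G_linear = 0.66000 * (pi * 1.6700 / 0.01124564)^2 = 143650.9
G_dBi = 10 * log10(143650.9) = 51.57 dBi

51.57 dBi


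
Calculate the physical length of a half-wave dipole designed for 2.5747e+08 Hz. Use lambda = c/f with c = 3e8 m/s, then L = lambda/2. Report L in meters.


lambda = c / f = 3.0000e+08 / 2.5747e+08 = 1.165184 m
L = lambda / 2 = 1.165184 / 2 = 0.5826 m

0.5826 m


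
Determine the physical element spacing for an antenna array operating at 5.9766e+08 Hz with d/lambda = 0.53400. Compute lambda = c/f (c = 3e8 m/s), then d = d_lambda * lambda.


lambda = c / f = 3.0000e+08 / 5.9766e+08 = 0.5019576 m
d = 0.53400 * 0.5019576 = 0.2680 m

0.2680 m


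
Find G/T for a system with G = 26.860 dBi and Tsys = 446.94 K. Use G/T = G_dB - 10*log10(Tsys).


G/T = 26.860 - 10*log10(446.94) = 26.860 - 26.50249 = 0.3575 dB/K

0.3575 dB/K


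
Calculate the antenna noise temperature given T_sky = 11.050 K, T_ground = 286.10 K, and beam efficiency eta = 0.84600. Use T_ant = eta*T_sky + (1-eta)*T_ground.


T_ant = 0.84600 * 11.050 + (1 - 0.84600) * 286.10 = 53.41 K

53.41 K


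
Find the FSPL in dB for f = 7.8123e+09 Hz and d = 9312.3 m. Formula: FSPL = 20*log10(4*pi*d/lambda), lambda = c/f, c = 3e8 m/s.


lambda = c / f = 3.0000e+08 / 7.8123e+09 = 0.03840098 m
FSPL = 20 * log10(4*pi*9312.3/0.03840098) = 129.7 dB

129.7 dB


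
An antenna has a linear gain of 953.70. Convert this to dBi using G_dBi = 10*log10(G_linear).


G_dBi = 10 * log10(953.70) = 29.79 dBi

29.79 dBi


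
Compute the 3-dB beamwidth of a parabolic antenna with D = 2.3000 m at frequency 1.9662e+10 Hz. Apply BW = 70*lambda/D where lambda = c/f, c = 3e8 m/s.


lambda = c / f = 3.0000e+08 / 1.9662e+10 = 0.01525786 m
BW = 70 * 0.01525786 / 2.3000 = 0.4644 deg

0.4644 deg


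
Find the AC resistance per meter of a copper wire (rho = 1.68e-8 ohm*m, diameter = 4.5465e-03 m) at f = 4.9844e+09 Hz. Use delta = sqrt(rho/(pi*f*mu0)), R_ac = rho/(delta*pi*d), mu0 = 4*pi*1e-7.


delta = sqrt(1.68e-8 / (pi * 4.9844e+09 * 4*pi*1e-7)) = 9.239923e-07 m
R_ac = 1.68e-8 / (9.239923e-07 * pi * 4.5465e-03) = 1.273 ohm/m

1.273 ohm/m


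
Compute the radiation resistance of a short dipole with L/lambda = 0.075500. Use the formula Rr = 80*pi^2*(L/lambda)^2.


Rr = 80 * pi^2 * (0.075500)^2 = 80 * 9.869604 * 5.700250e-03 = 4.501 ohm

4.501 ohm


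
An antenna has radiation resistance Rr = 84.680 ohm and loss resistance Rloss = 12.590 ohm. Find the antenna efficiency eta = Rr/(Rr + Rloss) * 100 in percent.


eta = 84.680 / (84.680 + 12.590) * 100 = 87.06%

87.06%


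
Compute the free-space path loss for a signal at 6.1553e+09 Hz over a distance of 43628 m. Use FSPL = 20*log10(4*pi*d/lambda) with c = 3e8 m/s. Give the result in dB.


lambda = c / f = 3.0000e+08 / 6.1553e+09 = 0.04873849 m
FSPL = 20 * log10(4*pi*43628/0.04873849) = 141.0 dB

141.0 dB


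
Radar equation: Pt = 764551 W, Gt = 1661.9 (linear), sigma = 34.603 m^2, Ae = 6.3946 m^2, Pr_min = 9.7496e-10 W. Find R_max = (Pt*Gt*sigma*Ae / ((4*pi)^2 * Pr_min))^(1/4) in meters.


R^4 = 764551*1661.9*34.603*6.3946 / ((4*pi)^2 * 9.7496e-10) = 1.826131e+18
R_max = 1.826131e+18^0.25 = 36761 m

36761 m


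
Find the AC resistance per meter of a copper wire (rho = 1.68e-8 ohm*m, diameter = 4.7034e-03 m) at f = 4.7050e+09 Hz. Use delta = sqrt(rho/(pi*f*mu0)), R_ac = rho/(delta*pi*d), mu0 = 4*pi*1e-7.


delta = sqrt(1.68e-8 / (pi * 4.7050e+09 * 4*pi*1e-7)) = 9.510316e-07 m
R_ac = 1.68e-8 / (9.510316e-07 * pi * 4.7034e-03) = 1.196 ohm/m

1.196 ohm/m


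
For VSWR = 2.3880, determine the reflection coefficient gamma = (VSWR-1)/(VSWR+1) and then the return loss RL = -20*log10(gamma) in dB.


gamma = (2.3880 - 1) / (2.3880 + 1) = 0.4096812
RL = -20 * log10(0.4096812) = 7.751 dB

7.751 dB


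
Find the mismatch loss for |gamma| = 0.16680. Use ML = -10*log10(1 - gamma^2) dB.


ML = -10 * log10(1 - 0.16680^2) = -10 * log10(0.97217776) = 0.1225 dB

0.1225 dB


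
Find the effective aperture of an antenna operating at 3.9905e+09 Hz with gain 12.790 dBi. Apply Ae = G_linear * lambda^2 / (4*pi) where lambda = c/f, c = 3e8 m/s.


lambda = c / f = 3.0000e+08 / 3.9905e+09 = 0.07517855 m
G_linear = 10^(12.790/10) = 19.01078
Ae = G_linear * lambda^2 / (4*pi) = 19.01078 * 0.07517855^2 / (4*pi) = 8.550e-03 m^2

8.550e-03 m^2


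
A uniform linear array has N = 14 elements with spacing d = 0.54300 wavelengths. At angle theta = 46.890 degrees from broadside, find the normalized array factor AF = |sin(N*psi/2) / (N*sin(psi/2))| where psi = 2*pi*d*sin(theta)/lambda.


psi = 2*pi*0.54300*sin(46.890 deg) = 2.490739 rad
AF = |sin(14*2.490739/2) / (14*sin(2.490739/2))| = 0.07446

0.07446


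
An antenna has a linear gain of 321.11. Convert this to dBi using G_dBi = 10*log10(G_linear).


G_dBi = 10 * log10(321.11) = 25.07 dBi

25.07 dBi


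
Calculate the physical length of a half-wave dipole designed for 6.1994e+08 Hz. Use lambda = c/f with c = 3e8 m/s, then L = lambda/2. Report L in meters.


lambda = c / f = 3.0000e+08 / 6.1994e+08 = 0.4839178 m
L = lambda / 2 = 0.4839178 / 2 = 0.2420 m

0.2420 m


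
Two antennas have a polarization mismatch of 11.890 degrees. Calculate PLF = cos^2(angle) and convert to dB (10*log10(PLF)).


PLF_linear = cos^2(11.890 deg) = 0.9575502
PLF_dB = 10 * log10(0.9575502) = -0.1884 dB

-0.1884 dB


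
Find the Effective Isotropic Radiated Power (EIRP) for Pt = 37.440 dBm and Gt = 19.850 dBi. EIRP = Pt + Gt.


EIRP = Pt + Gt = 37.440 + 19.850 = 57.29 dBm

57.29 dBm


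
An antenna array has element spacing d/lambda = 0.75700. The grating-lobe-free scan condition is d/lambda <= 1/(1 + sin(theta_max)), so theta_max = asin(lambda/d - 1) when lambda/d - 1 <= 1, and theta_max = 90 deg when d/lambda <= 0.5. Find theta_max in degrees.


lambda/d - 1 = 1/0.75700 - 1 = 0.3210040
theta_max = asin(0.3210040) = 18.72 deg

18.72 deg


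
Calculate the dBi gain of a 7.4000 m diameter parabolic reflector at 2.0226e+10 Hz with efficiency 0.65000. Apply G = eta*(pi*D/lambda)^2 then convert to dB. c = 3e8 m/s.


lambda = c / f = 3.0000e+08 / 2.0226e+10 = 0.01483239 m
G_linear = 0.65000 * (pi * 7.4000 / 0.01483239)^2 = 1.596814e+06
G_dBi = 10 * log10(1.596814e+06) = 62.03 dBi

62.03 dBi


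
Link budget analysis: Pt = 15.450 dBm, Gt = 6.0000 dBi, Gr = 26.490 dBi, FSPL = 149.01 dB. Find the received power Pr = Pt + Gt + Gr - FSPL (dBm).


Pr = 15.450 + 6.0000 + 26.490 - 149.01 = -101.07 dBm

-101.07 dBm


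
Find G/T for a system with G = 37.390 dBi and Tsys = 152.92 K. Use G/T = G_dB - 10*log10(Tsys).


G/T = 37.390 - 10*log10(152.92) = 37.390 - 21.84464 = 15.55 dB/K

15.55 dB/K


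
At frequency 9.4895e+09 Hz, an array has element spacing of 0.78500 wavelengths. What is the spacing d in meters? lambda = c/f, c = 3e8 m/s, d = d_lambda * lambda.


lambda = c / f = 3.0000e+08 / 9.4895e+09 = 0.03161389 m
d = 0.78500 * 0.03161389 = 0.02482 m

0.02482 m


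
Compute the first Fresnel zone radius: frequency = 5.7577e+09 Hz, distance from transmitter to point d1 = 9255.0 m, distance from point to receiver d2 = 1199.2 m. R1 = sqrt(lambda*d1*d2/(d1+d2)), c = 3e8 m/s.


lambda = c / f = 3.0000e+08 / 5.7577e+09 = 0.05210414 m
R1 = sqrt(0.05210414 * 9255.0 * 1199.2 / (9255.0 + 1199.2)) = 7.437 m

7.437 m


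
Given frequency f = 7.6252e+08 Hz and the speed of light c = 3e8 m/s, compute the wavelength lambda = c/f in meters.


lambda = c / f = 3.0000e+08 / 7.6252e+08 = 0.3934 m

0.3934 m


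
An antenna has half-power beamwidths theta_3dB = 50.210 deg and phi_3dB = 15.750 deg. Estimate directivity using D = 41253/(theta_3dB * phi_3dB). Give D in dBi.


D_linear = 41253 / (50.210 * 15.750) = 52.16567
D_dBi = 10 * log10(52.16567) = 17.17 dBi

17.17 dBi


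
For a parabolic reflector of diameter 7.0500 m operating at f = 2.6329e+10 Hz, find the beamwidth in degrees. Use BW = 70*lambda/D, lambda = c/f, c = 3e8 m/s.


lambda = c / f = 3.0000e+08 / 2.6329e+10 = 0.01139428 m
BW = 70 * 0.01139428 / 7.0500 = 0.1131 deg

0.1131 deg


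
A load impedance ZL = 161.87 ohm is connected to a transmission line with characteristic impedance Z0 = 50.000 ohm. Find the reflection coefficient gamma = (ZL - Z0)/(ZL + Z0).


gamma = (161.87 - 50.000) / (161.87 + 50.000) = 0.5280

0.5280


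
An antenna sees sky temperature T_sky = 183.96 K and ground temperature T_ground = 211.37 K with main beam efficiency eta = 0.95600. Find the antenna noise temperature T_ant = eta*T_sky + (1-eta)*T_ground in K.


T_ant = 0.95600 * 183.96 + (1 - 0.95600) * 211.37 = 185.2 K

185.2 K


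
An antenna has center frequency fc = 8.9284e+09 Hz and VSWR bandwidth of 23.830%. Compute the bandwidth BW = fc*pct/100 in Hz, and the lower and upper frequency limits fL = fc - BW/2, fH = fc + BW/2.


BW = 8.9284e+09 * 23.830/100 = 2.127638e+09 Hz
fL = 8.9284e+09 - 2.127638e+09/2 = 7.865e+09 Hz
fH = 8.9284e+09 + 2.127638e+09/2 = 9.992e+09 Hz

BW=2.128e+09 Hz, fL=7.865e+09 Hz, fH=9.992e+09 Hz


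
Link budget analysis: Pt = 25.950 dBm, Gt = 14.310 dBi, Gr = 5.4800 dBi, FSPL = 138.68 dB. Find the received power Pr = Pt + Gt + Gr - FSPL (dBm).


Pr = 25.950 + 14.310 + 5.4800 - 138.68 = -92.94 dBm

-92.94 dBm


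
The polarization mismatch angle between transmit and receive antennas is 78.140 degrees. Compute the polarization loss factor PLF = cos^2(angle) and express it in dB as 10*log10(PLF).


PLF_linear = cos^2(78.140 deg) = 0.04223888
PLF_dB = 10 * log10(0.04223888) = -13.74 dB

-13.74 dB


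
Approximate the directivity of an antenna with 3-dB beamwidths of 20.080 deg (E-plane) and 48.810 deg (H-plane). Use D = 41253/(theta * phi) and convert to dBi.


D_linear = 41253 / (20.080 * 48.810) = 42.09040
D_dBi = 10 * log10(42.09040) = 16.24 dBi

16.24 dBi


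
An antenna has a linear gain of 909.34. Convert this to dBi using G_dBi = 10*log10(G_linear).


G_dBi = 10 * log10(909.34) = 29.59 dBi

29.59 dBi


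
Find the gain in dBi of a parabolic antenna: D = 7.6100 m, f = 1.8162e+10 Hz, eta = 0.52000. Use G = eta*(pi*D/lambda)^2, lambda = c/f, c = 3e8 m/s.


lambda = c / f = 3.0000e+08 / 1.8162e+10 = 0.01651800 m
G_linear = 0.52000 * (pi * 7.6100 / 0.01651800)^2 = 1.089325e+06
G_dBi = 10 * log10(1.089325e+06) = 60.37 dBi

60.37 dBi


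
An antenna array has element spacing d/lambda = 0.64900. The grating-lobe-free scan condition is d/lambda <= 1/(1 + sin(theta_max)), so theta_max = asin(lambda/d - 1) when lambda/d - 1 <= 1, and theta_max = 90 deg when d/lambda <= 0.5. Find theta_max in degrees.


lambda/d - 1 = 1/0.64900 - 1 = 0.5408320
theta_max = asin(0.5408320) = 32.74 deg

32.74 deg


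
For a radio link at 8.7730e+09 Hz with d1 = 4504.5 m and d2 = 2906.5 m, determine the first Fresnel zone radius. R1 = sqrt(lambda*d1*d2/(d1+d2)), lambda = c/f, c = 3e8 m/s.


lambda = c / f = 3.0000e+08 / 8.7730e+09 = 0.03419583 m
R1 = sqrt(0.03419583 * 4504.5 * 2906.5 / (4504.5 + 2906.5)) = 7.772 m

7.772 m


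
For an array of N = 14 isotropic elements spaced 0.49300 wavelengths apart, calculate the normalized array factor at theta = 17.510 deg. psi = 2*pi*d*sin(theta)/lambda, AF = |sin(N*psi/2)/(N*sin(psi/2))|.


psi = 2*pi*0.49300*sin(17.510 deg) = 0.9319850 rad
AF = |sin(14*0.9319850/2) / (14*sin(0.9319850/2))| = 0.03790

0.03790


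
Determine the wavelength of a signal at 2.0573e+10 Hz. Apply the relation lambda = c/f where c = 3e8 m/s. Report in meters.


lambda = c / f = 3.0000e+08 / 2.0573e+10 = 0.01458 m

0.01458 m


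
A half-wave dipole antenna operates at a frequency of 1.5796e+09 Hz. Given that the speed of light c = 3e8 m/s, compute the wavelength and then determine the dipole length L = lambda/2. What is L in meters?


lambda = c / f = 3.0000e+08 / 1.5796e+09 = 0.1899215 m
L = lambda / 2 = 0.1899215 / 2 = 0.09496 m

0.09496 m


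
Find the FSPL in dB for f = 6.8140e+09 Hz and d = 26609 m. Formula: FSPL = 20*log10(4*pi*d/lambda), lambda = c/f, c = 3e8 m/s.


lambda = c / f = 3.0000e+08 / 6.8140e+09 = 0.04402700 m
FSPL = 20 * log10(4*pi*26609/0.04402700) = 137.6 dB

137.6 dB


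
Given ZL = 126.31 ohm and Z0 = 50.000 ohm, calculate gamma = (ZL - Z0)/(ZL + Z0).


gamma = (126.31 - 50.000) / (126.31 + 50.000) = 0.4328

0.4328


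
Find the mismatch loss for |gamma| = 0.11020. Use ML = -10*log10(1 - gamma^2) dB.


ML = -10 * log10(1 - 0.11020^2) = -10 * log10(0.98785596) = 0.05306 dB

0.05306 dB


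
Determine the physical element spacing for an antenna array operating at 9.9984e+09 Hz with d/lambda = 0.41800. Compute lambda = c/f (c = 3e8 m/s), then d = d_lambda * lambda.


lambda = c / f = 3.0000e+08 / 9.9984e+09 = 0.03000480 m
d = 0.41800 * 0.03000480 = 0.01254 m

0.01254 m


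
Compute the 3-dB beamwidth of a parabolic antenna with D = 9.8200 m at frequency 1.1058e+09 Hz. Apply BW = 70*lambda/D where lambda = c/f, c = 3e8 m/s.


lambda = c / f = 3.0000e+08 / 1.1058e+09 = 0.2712968 m
BW = 70 * 0.2712968 / 9.8200 = 1.934 deg

1.934 deg


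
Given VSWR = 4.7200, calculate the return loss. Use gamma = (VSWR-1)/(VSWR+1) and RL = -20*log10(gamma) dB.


gamma = (4.7200 - 1) / (4.7200 + 1) = 0.6503497
RL = -20 * log10(0.6503497) = 3.737 dB

3.737 dB


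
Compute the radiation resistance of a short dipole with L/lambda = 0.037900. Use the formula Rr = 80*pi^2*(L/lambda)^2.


Rr = 80 * pi^2 * (0.037900)^2 = 80 * 9.869604 * 1.436410e-03 = 1.134 ohm

1.134 ohm


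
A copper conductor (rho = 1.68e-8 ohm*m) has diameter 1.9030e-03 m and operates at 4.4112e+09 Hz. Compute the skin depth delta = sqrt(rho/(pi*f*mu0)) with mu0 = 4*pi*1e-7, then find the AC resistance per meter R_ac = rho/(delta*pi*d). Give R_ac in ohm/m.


delta = sqrt(1.68e-8 / (pi * 4.4112e+09 * 4*pi*1e-7)) = 9.821920e-07 m
R_ac = 1.68e-8 / (9.821920e-07 * pi * 1.9030e-03) = 2.861 ohm/m

2.861 ohm/m


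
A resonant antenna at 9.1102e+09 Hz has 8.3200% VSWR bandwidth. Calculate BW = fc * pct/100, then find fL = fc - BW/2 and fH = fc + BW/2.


BW = 9.1102e+09 * 8.3200/100 = 7.579686e+08 Hz
fL = 9.1102e+09 - 7.579686e+08/2 = 8.731e+09 Hz
fH = 9.1102e+09 + 7.579686e+08/2 = 9.489e+09 Hz

BW=7.580e+08 Hz, fL=8.731e+09 Hz, fH=9.489e+09 Hz


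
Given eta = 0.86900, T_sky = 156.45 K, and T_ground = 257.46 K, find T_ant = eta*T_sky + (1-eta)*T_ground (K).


T_ant = 0.86900 * 156.45 + (1 - 0.86900) * 257.46 = 169.7 K

169.7 K


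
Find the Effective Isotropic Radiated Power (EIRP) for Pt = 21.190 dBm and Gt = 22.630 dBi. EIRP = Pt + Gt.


EIRP = Pt + Gt = 21.190 + 22.630 = 43.82 dBm

43.82 dBm


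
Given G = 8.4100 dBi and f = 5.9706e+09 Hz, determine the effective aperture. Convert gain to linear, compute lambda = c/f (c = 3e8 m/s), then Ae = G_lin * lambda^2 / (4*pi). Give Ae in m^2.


lambda = c / f = 3.0000e+08 / 5.9706e+09 = 0.05024621 m
G_linear = 10^(8.4100/10) = 6.934258
Ae = G_linear * lambda^2 / (4*pi) = 6.934258 * 0.05024621^2 / (4*pi) = 1.393e-03 m^2

1.393e-03 m^2


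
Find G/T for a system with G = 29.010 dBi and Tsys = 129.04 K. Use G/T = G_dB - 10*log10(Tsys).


G/T = 29.010 - 10*log10(129.04) = 29.010 - 21.10724 = 7.903 dB/K

7.903 dB/K


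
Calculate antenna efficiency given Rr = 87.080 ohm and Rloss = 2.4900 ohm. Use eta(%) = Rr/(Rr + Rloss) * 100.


eta = 87.080 / (87.080 + 2.4900) * 100 = 97.22%

97.22%


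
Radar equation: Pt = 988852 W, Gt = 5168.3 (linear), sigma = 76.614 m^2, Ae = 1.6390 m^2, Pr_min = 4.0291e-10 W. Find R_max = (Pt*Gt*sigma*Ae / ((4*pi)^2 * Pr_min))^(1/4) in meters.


R^4 = 988852*5168.3*76.614*1.6390 / ((4*pi)^2 * 4.0291e-10) = 1.008645e+19
R_max = 1.008645e+19^0.25 = 56355 m

56355 m


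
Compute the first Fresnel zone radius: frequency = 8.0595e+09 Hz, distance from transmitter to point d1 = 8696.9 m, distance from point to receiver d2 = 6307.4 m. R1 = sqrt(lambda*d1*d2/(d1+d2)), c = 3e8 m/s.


lambda = c / f = 3.0000e+08 / 8.0595e+09 = 0.03722315 m
R1 = sqrt(0.03722315 * 8696.9 * 6307.4 / (8696.9 + 6307.4)) = 11.67 m

11.67 m


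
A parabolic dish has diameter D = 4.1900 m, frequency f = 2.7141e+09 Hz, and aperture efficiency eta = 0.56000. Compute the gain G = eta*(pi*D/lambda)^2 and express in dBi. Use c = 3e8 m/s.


lambda = c / f = 3.0000e+08 / 2.7141e+09 = 0.1105339 m
G_linear = 0.56000 * (pi * 4.1900 / 0.1105339)^2 = 7941.908
G_dBi = 10 * log10(7941.908) = 39.00 dBi

39.00 dBi


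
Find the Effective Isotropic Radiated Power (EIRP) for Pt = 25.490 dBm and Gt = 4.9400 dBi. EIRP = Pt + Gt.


EIRP = Pt + Gt = 25.490 + 4.9400 = 30.43 dBm

30.43 dBm


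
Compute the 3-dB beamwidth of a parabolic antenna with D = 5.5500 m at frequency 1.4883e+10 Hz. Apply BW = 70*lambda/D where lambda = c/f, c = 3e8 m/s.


lambda = c / f = 3.0000e+08 / 1.4883e+10 = 0.02015723 m
BW = 70 * 0.02015723 / 5.5500 = 0.2542 deg

0.2542 deg


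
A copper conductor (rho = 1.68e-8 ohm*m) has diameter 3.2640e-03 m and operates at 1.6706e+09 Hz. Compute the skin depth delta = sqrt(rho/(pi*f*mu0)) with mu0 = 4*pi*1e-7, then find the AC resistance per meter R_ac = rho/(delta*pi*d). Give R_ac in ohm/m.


delta = sqrt(1.68e-8 / (pi * 1.6706e+09 * 4*pi*1e-7)) = 1.596021e-06 m
R_ac = 1.68e-8 / (1.596021e-06 * pi * 3.2640e-03) = 1.027 ohm/m

1.027 ohm/m


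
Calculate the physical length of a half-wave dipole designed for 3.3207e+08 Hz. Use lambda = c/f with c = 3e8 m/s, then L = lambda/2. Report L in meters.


lambda = c / f = 3.0000e+08 / 3.3207e+08 = 0.9034240 m
L = lambda / 2 = 0.9034240 / 2 = 0.4517 m

0.4517 m


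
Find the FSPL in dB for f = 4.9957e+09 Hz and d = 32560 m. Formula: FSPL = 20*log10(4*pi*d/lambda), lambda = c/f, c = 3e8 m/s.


lambda = c / f = 3.0000e+08 / 4.9957e+09 = 0.06005164 m
FSPL = 20 * log10(4*pi*32560/0.06005164) = 136.7 dB

136.7 dB


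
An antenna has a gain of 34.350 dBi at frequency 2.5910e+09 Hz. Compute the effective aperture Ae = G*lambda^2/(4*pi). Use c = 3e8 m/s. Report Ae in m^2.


lambda = c / f = 3.0000e+08 / 2.5910e+09 = 0.1157854 m
G_linear = 10^(34.350/10) = 2722.701
Ae = G_linear * lambda^2 / (4*pi) = 2722.701 * 0.1157854^2 / (4*pi) = 2.905 m^2

2.905 m^2


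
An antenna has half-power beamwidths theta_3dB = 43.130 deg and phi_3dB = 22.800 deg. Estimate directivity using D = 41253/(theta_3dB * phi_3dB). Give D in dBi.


D_linear = 41253 / (43.130 * 22.800) = 41.95090
D_dBi = 10 * log10(41.95090) = 16.23 dBi

16.23 dBi


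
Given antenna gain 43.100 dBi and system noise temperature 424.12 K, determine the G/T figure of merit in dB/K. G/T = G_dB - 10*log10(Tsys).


G/T = 43.100 - 10*log10(424.12) = 43.100 - 26.27489 = 16.83 dB/K

16.83 dB/K


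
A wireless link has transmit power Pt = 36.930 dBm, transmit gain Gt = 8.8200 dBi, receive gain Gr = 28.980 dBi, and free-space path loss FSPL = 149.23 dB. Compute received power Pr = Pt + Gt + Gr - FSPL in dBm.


Pr = 36.930 + 8.8200 + 28.980 - 149.23 = -74.50 dBm

-74.50 dBm


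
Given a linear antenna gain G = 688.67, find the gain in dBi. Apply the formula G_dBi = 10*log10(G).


G_dBi = 10 * log10(688.67) = 28.38 dBi

28.38 dBi


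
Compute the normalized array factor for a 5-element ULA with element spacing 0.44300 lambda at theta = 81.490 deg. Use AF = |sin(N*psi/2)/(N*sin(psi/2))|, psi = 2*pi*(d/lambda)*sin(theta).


psi = 2*pi*0.44300*sin(81.490 deg) = 2.752805 rad
AF = |sin(5*2.752805/2) / (5*sin(2.752805/2))| = 0.1149

0.1149


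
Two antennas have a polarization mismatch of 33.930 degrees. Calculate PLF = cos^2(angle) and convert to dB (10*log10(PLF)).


PLF_linear = cos^2(33.930 deg) = 0.6884355
PLF_dB = 10 * log10(0.6884355) = -1.621 dB

-1.621 dB


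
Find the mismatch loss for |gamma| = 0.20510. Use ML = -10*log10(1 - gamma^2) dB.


ML = -10 * log10(1 - 0.20510^2) = -10 * log10(0.95793399) = 0.1866 dB

0.1866 dB


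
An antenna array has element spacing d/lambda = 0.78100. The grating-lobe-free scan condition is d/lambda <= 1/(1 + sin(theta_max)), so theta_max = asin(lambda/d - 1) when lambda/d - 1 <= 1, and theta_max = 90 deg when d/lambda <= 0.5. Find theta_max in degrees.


lambda/d - 1 = 1/0.78100 - 1 = 0.2804097
theta_max = asin(0.2804097) = 16.28 deg

16.28 deg


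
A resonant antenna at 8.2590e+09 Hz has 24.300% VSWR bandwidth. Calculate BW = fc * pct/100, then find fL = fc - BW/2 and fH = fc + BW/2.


BW = 8.2590e+09 * 24.300/100 = 2.006937e+09 Hz
fL = 8.2590e+09 - 2.006937e+09/2 = 7.256e+09 Hz
fH = 8.2590e+09 + 2.006937e+09/2 = 9.262e+09 Hz

BW=2.007e+09 Hz, fL=7.256e+09 Hz, fH=9.262e+09 Hz


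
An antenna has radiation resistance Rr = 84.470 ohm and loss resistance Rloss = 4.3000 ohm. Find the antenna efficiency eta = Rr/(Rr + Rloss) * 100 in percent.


eta = 84.470 / (84.470 + 4.3000) * 100 = 95.16%

95.16%


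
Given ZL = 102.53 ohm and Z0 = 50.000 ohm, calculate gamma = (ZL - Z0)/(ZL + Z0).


gamma = (102.53 - 50.000) / (102.53 + 50.000) = 0.3444

0.3444


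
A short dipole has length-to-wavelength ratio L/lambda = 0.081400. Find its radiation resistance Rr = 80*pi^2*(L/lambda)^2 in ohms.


Rr = 80 * pi^2 * (0.081400)^2 = 80 * 9.869604 * 6.625960e-03 = 5.232 ohm

5.232 ohm


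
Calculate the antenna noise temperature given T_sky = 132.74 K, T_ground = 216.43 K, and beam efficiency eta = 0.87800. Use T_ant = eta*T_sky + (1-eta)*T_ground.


T_ant = 0.87800 * 132.74 + (1 - 0.87800) * 216.43 = 143.0 K

143.0 K


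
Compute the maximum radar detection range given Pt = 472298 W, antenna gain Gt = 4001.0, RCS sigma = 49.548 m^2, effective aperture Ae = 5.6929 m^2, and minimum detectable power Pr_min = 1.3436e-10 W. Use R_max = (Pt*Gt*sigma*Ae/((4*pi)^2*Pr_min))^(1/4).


R^4 = 472298*4001.0*49.548*5.6929 / ((4*pi)^2 * 1.3436e-10) = 2.512202e+19
R_max = 2.512202e+19^0.25 = 70797 m

70797 m


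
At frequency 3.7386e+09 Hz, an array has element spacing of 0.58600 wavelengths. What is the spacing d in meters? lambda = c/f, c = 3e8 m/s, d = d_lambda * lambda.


lambda = c / f = 3.0000e+08 / 3.7386e+09 = 0.08024394 m
d = 0.58600 * 0.08024394 = 0.04702 m

0.04702 m


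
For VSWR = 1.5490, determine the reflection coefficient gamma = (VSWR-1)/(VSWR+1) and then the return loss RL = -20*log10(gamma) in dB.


gamma = (1.5490 - 1) / (1.5490 + 1) = 0.2153786
RL = -20 * log10(0.2153786) = 13.34 dB

13.34 dB


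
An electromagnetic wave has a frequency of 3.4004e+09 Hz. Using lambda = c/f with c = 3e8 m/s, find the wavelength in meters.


lambda = c / f = 3.0000e+08 / 3.4004e+09 = 0.08822 m

0.08822 m


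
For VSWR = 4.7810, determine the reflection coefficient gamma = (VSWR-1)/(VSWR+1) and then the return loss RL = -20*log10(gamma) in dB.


gamma = (4.7810 - 1) / (4.7810 + 1) = 0.6540391
RL = -20 * log10(0.6540391) = 3.688 dB

3.688 dB


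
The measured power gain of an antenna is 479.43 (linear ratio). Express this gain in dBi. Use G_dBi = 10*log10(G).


G_dBi = 10 * log10(479.43) = 26.81 dBi

26.81 dBi


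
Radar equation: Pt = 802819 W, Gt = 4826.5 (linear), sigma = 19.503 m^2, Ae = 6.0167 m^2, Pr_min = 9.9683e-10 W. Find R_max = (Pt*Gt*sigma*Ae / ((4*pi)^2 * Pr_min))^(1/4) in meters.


R^4 = 802819*4826.5*19.503*6.0167 / ((4*pi)^2 * 9.9683e-10) = 2.888477e+18
R_max = 2.888477e+18^0.25 = 41226 m

41226 m


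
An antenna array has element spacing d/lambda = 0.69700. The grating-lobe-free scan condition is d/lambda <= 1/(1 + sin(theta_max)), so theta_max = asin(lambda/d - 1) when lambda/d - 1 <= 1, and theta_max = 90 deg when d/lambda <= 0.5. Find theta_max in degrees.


lambda/d - 1 = 1/0.69700 - 1 = 0.4347202
theta_max = asin(0.4347202) = 25.77 deg

25.77 deg


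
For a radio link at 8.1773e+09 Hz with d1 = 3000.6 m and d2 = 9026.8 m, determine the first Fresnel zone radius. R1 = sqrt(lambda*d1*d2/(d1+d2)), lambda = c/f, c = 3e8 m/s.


lambda = c / f = 3.0000e+08 / 8.1773e+09 = 0.03668693 m
R1 = sqrt(0.03668693 * 3000.6 * 9026.8 / (3000.6 + 9026.8)) = 9.090 m

9.090 m


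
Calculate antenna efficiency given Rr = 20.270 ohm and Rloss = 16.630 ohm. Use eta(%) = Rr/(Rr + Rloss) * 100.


eta = 20.270 / (20.270 + 16.630) * 100 = 54.93%

54.93%


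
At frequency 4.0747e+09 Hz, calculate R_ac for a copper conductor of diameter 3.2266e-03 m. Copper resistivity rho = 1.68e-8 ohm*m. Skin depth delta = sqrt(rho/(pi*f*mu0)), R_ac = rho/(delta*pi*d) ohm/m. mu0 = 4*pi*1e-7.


delta = sqrt(1.68e-8 / (pi * 4.0747e+09 * 4*pi*1e-7)) = 1.021944e-06 m
R_ac = 1.68e-8 / (1.021944e-06 * pi * 3.2266e-03) = 1.622 ohm/m

1.622 ohm/m


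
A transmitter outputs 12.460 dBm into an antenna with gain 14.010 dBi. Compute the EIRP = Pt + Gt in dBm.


EIRP = Pt + Gt = 12.460 + 14.010 = 26.47 dBm

26.47 dBm


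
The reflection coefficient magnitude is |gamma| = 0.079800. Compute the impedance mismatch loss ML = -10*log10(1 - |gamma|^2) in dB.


ML = -10 * log10(1 - 0.079800^2) = -10 * log10(0.99363196) = 0.02774 dB

0.02774 dB


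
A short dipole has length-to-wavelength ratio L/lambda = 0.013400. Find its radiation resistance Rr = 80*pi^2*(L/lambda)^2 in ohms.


Rr = 80 * pi^2 * (0.013400)^2 = 80 * 9.869604 * 1.795600e-04 = 0.1418 ohm

0.1418 ohm


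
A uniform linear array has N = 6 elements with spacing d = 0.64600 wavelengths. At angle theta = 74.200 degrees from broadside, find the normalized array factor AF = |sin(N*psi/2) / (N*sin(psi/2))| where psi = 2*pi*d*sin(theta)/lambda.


psi = 2*pi*0.64600*sin(74.200 deg) = 3.905583 rad
AF = |sin(6*3.905583/2) / (6*sin(3.905583/2))| = 0.1349

0.1349


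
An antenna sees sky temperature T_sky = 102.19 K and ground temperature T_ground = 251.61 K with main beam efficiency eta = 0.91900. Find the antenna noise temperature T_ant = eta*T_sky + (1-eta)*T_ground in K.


T_ant = 0.91900 * 102.19 + (1 - 0.91900) * 251.61 = 114.3 K

114.3 K


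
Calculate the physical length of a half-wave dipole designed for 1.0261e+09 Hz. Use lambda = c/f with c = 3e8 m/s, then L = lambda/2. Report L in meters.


lambda = c / f = 3.0000e+08 / 1.0261e+09 = 0.2923692 m
L = lambda / 2 = 0.2923692 / 2 = 0.1462 m

0.1462 m


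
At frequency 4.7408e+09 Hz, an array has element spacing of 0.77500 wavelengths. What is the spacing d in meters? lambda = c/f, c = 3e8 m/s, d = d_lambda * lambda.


lambda = c / f = 3.0000e+08 / 4.7408e+09 = 0.06328046 m
d = 0.77500 * 0.06328046 = 0.04904 m

0.04904 m


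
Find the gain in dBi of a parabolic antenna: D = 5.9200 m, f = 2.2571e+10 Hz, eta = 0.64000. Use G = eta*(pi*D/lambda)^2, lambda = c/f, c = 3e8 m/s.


lambda = c / f = 3.0000e+08 / 2.2571e+10 = 0.01329139 m
G_linear = 0.64000 * (pi * 5.9200 / 0.01329139)^2 = 1.253090e+06
G_dBi = 10 * log10(1.253090e+06) = 60.98 dBi

60.98 dBi


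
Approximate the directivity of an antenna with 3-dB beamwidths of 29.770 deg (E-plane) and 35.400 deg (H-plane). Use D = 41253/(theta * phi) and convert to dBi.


D_linear = 41253 / (29.770 * 35.400) = 39.14474
D_dBi = 10 * log10(39.14474) = 15.93 dBi

15.93 dBi


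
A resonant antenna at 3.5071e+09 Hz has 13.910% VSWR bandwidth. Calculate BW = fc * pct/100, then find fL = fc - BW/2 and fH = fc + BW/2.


BW = 3.5071e+09 * 13.910/100 = 4.878376e+08 Hz
fL = 3.5071e+09 - 4.878376e+08/2 = 3.263e+09 Hz
fH = 3.5071e+09 + 4.878376e+08/2 = 3.751e+09 Hz

BW=4.878e+08 Hz, fL=3.263e+09 Hz, fH=3.751e+09 Hz


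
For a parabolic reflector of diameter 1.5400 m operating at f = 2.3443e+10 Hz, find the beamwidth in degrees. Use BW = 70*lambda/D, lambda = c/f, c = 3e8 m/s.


lambda = c / f = 3.0000e+08 / 2.3443e+10 = 0.01279700 m
BW = 70 * 0.01279700 / 1.5400 = 0.5817 deg

0.5817 deg


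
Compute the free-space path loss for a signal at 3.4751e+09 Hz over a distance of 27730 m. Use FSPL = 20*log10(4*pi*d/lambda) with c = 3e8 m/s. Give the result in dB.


lambda = c / f = 3.0000e+08 / 3.4751e+09 = 0.08632845 m
FSPL = 20 * log10(4*pi*27730/0.08632845) = 132.1 dB

132.1 dB


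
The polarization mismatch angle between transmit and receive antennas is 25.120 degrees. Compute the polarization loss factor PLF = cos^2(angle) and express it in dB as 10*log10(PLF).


PLF_linear = cos^2(25.120 deg) = 0.8197866
PLF_dB = 10 * log10(0.8197866) = -0.8630 dB

-0.8630 dB


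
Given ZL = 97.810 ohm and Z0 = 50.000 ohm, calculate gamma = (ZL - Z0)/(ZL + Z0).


gamma = (97.810 - 50.000) / (97.810 + 50.000) = 0.3235

0.3235


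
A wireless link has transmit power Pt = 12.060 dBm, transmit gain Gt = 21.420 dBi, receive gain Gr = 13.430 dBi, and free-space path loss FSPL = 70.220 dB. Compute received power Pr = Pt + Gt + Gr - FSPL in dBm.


Pr = 12.060 + 21.420 + 13.430 - 70.220 = -23.31 dBm

-23.31 dBm


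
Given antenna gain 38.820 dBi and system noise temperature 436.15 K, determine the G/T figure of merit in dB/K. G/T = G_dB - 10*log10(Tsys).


G/T = 38.820 - 10*log10(436.15) = 38.820 - 26.39636 = 12.42 dB/K

12.42 dB/K


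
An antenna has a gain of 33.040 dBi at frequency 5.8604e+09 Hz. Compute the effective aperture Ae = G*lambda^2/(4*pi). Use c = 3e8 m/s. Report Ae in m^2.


lambda = c / f = 3.0000e+08 / 5.8604e+09 = 0.05119104 m
G_linear = 10^(33.040/10) = 2013.724
Ae = G_linear * lambda^2 / (4*pi) = 2013.724 * 0.05119104^2 / (4*pi) = 0.4199 m^2

0.4199 m^2


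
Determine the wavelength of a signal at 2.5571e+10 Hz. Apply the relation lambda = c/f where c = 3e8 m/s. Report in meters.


lambda = c / f = 3.0000e+08 / 2.5571e+10 = 0.01173 m

0.01173 m


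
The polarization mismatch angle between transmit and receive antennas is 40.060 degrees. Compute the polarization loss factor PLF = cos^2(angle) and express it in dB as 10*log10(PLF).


PLF_linear = cos^2(40.060 deg) = 0.5857926
PLF_dB = 10 * log10(0.5857926) = -2.323 dB

-2.323 dB


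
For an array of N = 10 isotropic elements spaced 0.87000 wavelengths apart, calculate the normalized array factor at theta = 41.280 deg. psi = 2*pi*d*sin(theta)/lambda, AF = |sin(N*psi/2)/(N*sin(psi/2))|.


psi = 2*pi*0.87000*sin(41.280 deg) = 3.606380 rad
AF = |sin(10*3.606380/2) / (10*sin(3.606380/2))| = 0.07497

0.07497


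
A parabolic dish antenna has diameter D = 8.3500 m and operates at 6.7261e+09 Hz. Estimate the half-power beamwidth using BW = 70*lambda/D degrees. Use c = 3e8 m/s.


lambda = c / f = 3.0000e+08 / 6.7261e+09 = 0.04460237 m
BW = 70 * 0.04460237 / 8.3500 = 0.3739 deg

0.3739 deg


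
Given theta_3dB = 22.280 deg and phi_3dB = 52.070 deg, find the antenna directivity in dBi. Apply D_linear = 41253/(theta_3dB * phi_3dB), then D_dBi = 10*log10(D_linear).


D_linear = 41253 / (22.280 * 52.070) = 35.55926
D_dBi = 10 * log10(35.55926) = 15.51 dBi

15.51 dBi


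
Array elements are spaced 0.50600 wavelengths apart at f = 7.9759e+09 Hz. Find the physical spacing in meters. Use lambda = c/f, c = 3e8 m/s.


lambda = c / f = 3.0000e+08 / 7.9759e+09 = 0.03761331 m
d = 0.50600 * 0.03761331 = 0.01903 m

0.01903 m


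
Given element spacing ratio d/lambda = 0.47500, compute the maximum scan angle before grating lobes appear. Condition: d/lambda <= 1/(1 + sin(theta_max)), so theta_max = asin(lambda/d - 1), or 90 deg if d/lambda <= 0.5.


lambda/d - 1 = 1/0.47500 - 1 = 1.105263 >= 1
d/lambda <= 0.5, so the array can scan to endfire without grating lobes: theta_max = 90 deg

90 deg
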